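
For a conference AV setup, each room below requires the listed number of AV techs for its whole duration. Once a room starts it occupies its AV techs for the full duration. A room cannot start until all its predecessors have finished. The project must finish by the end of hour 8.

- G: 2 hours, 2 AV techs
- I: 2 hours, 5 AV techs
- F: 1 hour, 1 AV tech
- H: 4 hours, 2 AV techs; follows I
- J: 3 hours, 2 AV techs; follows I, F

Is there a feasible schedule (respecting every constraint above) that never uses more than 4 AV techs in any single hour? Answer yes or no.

The minimum achievable peak is 5; 4 < 5, so no feasible schedule stays within the cap.

no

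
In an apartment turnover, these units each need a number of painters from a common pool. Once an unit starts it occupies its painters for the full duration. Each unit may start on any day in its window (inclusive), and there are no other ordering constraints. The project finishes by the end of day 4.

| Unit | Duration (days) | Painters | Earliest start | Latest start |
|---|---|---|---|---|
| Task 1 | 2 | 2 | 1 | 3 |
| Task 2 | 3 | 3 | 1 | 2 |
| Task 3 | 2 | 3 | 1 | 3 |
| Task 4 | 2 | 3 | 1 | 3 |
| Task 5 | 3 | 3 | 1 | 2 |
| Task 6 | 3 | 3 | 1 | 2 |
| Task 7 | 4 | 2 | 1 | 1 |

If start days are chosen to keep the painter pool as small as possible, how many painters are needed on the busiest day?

16

Early-start (Task 1@1, Task 2@1, Task 3@1, Task 4@1, Task 5@1, Task 6@1, Task 7@1) gives peak 19: d1:19  d2:19  d3:11  d4:2.
Shift Task 4→3.
Schedule Task 1@1, Task 2@1, Task 3@1, Task 4@3, Task 5@1, Task 6@1, Task 7@1: d1:16  d2:16  d3:14  d4:5 — peak 16.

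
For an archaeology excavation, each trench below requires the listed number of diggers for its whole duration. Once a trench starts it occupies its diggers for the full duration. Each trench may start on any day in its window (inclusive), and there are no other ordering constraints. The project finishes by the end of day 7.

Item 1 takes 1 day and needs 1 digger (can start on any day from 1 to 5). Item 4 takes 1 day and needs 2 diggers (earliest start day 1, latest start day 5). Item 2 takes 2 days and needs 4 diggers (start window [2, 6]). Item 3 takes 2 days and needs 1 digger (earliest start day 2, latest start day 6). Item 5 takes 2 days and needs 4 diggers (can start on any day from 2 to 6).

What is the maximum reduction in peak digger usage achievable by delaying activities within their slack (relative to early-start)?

5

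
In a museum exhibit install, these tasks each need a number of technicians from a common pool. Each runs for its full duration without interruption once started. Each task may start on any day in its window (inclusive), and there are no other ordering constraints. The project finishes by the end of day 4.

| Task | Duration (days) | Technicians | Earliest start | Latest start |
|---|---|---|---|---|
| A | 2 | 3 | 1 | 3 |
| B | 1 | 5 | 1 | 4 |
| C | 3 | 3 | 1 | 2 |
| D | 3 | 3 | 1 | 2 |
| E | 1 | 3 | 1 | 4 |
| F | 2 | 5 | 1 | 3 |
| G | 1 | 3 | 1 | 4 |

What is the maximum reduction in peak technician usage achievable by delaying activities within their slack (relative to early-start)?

13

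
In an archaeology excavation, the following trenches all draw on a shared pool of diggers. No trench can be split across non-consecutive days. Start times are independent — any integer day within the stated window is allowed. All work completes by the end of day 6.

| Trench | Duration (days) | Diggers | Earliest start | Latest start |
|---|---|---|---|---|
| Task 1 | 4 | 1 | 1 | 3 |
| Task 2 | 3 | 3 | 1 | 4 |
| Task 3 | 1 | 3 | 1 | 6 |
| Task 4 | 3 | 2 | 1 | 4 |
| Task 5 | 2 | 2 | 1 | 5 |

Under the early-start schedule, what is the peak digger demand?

11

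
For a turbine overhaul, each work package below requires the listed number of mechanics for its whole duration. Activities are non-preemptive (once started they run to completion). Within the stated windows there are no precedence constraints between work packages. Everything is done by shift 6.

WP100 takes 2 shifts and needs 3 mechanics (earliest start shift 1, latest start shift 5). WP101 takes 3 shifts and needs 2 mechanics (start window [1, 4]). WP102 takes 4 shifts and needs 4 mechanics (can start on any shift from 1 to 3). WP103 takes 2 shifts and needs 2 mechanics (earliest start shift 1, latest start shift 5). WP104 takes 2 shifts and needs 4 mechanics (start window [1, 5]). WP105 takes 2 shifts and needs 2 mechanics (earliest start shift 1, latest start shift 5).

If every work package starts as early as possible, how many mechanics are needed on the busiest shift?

Early-start schedule: WP100@1, WP101@1, WP102@1, WP103@1, WP104@1, WP105@1.
Load per shift: shift 1: 17, shift 2: 17, shift 3: 6, shift 4: 4, shift 5: 0, shift 6: 0.
Peak is 17.

17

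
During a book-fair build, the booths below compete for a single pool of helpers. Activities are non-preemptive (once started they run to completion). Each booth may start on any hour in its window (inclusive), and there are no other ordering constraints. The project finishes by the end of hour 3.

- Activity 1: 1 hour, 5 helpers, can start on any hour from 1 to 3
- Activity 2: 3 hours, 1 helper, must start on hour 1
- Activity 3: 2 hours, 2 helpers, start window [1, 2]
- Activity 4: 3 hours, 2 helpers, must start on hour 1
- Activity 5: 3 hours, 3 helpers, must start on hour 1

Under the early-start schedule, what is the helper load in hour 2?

At early start, hour 2 has: Activity 2, Activity 3, Activity 4, Activity 5.
Demand: 1 + 2 + 2 + 3 = 8.

8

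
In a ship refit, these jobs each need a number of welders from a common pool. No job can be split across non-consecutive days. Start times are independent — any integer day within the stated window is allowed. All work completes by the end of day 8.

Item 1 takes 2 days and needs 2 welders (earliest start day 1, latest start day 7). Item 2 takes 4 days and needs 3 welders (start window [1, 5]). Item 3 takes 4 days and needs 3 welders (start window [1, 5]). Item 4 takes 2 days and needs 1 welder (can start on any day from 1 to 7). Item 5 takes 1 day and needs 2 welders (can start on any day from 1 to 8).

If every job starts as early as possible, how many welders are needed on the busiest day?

Early-start schedule: Item 1@1, Item 2@1, Item 3@1, Item 4@1, Item 5@1.
Load per day: day 1: 11, day 2: 9, day 3: 6, day 4: 6, day 5: 0, day 6: 0, day 7: 0, day 8: 0.
Peak is 11.

11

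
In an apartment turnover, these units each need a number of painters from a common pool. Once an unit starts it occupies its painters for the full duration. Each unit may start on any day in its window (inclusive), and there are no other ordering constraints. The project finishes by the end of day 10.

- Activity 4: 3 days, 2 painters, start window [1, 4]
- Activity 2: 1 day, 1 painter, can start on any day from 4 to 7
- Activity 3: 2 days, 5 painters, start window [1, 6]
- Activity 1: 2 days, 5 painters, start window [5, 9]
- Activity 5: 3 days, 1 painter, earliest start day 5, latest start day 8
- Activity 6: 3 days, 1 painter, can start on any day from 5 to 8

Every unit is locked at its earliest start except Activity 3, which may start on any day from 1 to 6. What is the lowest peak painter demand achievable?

Activity 3@1: d1:7  d2:7  d3:2  d4:1  d5:7  d6:7  d7:2  d8:0  d9:0  d10:0 → peak 7
Activity 3@2: d1:2  d2:7  d3:7  d4:1  d5:7  d6:7  d7:2  d8:0  d9:0  d10:0 → peak 7
Activity 3@3: d1:2  d2:2  d3:7  d4:6  d5:7  d6:7  d7:2  d8:0  d9:0  d10:0 → peak 7
Activity 3@4: d1:2  d2:2  d3:2  d4:6  d5:12  d6:7  d7:2  d8:0  d9:0  d10:0 → peak 12
Activity 3@5: d1:2  d2:2  d3:2  d4:1  d5:12  d6:12  d7:2  d8:0  d9:0  d10:0 → peak 12
Activity 3@6: d1:2  d2:2  d3:2  d4:1  d5:7  d6:12  d7:7  d8:0  d9:0  d10:0 → peak 12
Best is Activity 3@1, peak 7.

7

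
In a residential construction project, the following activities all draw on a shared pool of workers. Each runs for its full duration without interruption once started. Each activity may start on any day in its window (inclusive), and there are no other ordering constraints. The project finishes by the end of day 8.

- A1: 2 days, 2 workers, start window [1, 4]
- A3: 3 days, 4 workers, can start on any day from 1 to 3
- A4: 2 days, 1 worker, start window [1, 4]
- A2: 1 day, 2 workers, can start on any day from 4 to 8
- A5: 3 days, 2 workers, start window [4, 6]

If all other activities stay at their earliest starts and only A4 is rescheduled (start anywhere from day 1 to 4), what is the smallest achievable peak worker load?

6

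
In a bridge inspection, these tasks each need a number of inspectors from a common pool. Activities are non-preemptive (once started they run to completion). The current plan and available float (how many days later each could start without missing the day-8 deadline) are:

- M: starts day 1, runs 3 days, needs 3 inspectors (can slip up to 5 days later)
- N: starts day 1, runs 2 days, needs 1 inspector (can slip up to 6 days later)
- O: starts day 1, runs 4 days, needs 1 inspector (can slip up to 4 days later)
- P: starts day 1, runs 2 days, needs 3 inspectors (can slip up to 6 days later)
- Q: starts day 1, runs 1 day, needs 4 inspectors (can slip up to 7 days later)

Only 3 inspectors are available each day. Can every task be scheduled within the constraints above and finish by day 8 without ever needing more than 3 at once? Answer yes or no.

no

Total inspector-days = 25; over 8 days the average is 25/8 > 3, so some day must exceed 3.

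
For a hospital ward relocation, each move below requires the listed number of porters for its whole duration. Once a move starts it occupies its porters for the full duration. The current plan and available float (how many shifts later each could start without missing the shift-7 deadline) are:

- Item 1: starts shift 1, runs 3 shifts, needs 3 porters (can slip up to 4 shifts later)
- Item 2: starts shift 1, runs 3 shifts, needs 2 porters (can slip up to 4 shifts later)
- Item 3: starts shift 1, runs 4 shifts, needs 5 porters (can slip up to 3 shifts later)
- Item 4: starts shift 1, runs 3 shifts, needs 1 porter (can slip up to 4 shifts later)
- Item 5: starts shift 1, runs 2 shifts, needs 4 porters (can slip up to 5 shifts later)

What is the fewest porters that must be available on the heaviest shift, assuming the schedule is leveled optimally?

Early-start (Item 1@1, Item 2@1, Item 3@1, Item 4@1, Item 5@1) gives peak 15: s1:15  s2:15  s3:11  s4:5  s5:0  s6:0  s7:0.
Shift Item 2→3, Item 3→4.
Schedule Item 1@1, Item 2@3, Item 3@4, Item 4@1, Item 5@1: s1:8  s2:8  s3:6  s4:7  s5:7  s6:5  s7:5 — peak 8.

8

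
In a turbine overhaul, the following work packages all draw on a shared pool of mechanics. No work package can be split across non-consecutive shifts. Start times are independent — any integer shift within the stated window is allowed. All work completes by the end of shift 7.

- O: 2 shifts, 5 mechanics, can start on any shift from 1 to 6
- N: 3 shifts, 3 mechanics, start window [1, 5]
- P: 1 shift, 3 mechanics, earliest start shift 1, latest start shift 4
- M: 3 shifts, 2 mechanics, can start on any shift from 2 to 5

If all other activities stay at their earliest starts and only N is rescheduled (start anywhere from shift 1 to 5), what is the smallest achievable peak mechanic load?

N@1: s1:11  s2:10  s3:5  s4:2  s5:0  s6:0  s7:0 → peak 11
N@2: s1:8  s2:10  s3:5  s4:5  s5:0  s6:0  s7:0 → peak 10
N@3: s1:8  s2:7  s3:5  s4:5  s5:3  s6:0  s7:0 → peak 8
N@4: s1:8  s2:7  s3:2  s4:5  s5:3  s6:3  s7:0 → peak 8
N@5: s1:8  s2:7  s3:2  s4:2  s5:3  s6:3  s7:3 → peak 8
Best is N@3, peak 8.

8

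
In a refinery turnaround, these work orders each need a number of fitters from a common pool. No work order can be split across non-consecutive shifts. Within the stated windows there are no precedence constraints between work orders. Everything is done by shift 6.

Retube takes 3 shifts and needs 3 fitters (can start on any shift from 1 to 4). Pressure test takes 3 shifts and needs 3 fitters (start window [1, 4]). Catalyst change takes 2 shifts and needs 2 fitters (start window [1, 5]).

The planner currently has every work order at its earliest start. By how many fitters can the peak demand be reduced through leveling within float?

3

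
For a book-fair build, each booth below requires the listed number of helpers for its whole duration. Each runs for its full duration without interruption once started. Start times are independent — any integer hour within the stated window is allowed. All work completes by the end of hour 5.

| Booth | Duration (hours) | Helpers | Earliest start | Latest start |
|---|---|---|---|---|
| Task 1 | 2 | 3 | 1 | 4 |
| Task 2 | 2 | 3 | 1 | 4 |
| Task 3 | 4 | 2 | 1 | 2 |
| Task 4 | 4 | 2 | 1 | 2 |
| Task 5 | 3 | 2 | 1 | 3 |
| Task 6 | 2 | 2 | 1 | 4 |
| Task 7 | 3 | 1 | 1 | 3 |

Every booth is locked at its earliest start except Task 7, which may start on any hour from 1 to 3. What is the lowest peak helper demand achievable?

Task 7@1: h1:15  h2:15  h3:7  h4:4  h5:0 → peak 15
Task 7@2: h1:14  h2:15  h3:7  h4:5  h5:0 → peak 15
Task 7@3: h1:14  h2:14  h3:7  h4:5  h5:1 → peak 14
Best is Task 7@3, peak 14.

14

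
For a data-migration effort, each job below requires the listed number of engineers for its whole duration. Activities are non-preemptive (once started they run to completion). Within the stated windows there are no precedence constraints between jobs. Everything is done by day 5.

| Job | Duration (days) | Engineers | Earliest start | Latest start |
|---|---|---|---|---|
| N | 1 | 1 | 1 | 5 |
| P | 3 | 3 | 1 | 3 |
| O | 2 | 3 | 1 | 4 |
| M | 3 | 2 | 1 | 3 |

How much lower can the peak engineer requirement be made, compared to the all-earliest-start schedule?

4

Early-start peak: d1:9  d2:8  d3:5  d4:0  d5:0 ⇒ 9.
Leveled (N@1, P@1, O@4, M@2): d1:4  d2:5  d3:5  d4:5  d5:3 ⇒ 5.
Reduction 9 − 5 = 4.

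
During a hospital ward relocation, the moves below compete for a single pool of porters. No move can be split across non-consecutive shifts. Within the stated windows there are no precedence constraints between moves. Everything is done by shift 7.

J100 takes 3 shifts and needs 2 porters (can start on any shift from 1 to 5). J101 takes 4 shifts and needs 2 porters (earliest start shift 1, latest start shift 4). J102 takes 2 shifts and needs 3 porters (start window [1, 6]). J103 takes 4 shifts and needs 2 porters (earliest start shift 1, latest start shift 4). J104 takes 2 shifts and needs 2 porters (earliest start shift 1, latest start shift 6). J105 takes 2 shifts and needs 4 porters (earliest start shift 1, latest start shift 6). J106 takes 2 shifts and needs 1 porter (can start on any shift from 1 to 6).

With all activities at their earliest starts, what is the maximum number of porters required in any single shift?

Early-start schedule: J100@1, J101@1, J102@1, J103@1, J104@1, J105@1, J106@1.
Load per shift: shift 1: 16, shift 2: 16, shift 3: 6, shift 4: 4, shift 5: 0, shift 6: 0, shift 7: 0.
Peak is 16.

16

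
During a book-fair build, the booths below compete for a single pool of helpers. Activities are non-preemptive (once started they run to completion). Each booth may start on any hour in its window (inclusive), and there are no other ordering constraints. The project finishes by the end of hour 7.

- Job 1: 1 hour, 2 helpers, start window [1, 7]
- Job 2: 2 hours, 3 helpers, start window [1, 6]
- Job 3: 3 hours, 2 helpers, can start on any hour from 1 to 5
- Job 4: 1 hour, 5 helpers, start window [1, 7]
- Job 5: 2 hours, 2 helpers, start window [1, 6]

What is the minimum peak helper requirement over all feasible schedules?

Early-start (Job 1@1, Job 2@1, Job 3@1, Job 4@1, Job 5@1) gives peak 14: h1:14  h2:7  h3:2  h4:0  h5:0  h6:0  h7:0.
Shift Job 3→2, Job 4→5, Job 5→3.
Schedule Job 1@1, Job 2@1, Job 3@2, Job 4@5, Job 5@3: h1:5  h2:5  h3:4  h4:4  h5:5  h6:0  h7:0 — peak 5.

5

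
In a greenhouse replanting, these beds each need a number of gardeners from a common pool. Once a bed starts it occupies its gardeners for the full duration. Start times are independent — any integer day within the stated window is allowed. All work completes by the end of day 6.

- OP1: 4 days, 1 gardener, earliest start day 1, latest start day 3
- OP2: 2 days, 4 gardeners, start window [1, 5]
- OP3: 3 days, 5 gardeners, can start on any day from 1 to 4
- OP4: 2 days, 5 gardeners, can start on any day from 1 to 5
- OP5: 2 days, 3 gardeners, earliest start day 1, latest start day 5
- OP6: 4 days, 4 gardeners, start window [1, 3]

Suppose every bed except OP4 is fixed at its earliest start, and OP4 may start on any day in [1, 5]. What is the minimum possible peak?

OP4@1: d1:22  d2:22  d3:10  d4:5  d5:0  d6:0 → peak 22
OP4@2: d1:17  d2:22  d3:15  d4:5  d5:0  d6:0 → peak 22
OP4@3: d1:17  d2:17  d3:15  d4:10  d5:0  d6:0 → peak 17
OP4@4: d1:17  d2:17  d3:10  d4:10  d5:5  d6:0 → peak 17
OP4@5: d1:17  d2:17  d3:10  d4:5  d5:5  d6:5 → peak 17
Best is OP4@3, peak 17.

17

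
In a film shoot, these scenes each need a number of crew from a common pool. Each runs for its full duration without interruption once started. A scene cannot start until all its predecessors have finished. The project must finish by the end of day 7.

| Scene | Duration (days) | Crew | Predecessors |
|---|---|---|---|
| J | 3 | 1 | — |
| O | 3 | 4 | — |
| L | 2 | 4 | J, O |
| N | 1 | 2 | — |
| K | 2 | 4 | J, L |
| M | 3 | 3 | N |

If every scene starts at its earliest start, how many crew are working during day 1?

At early start, day 1 has: J, O, N.
Demand: 1 + 4 + 2 = 7.

7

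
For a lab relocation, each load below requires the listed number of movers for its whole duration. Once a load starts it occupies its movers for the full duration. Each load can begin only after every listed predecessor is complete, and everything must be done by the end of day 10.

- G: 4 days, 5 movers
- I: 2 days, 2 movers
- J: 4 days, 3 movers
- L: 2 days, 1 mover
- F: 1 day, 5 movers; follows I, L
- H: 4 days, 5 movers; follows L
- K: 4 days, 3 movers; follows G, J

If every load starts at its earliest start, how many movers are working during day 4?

At early start, day 4 has: G, J, H.
Demand: 5 + 3 + 5 = 13.

13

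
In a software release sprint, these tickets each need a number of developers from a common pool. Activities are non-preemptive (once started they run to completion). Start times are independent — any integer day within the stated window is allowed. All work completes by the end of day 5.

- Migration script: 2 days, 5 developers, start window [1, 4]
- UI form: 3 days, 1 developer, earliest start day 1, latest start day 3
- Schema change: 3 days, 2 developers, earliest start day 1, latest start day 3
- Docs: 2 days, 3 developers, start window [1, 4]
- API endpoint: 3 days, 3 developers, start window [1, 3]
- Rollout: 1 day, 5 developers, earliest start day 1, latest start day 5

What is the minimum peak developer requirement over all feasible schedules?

Early-start (Migration script@1, UI form@1, Schema change@1, Docs@1, API endpoint@1, Rollout@1) gives peak 19: d1:19  d2:14  d3:6  d4:0  d5:0.
Shift Docs→3, API endpoint→3, Rollout→5.
Schedule Migration script@1, UI form@1, Schema change@1, Docs@3, API endpoint@3, Rollout@5: d1:8  d2:8  d3:9  d4:6  d5:8 — peak 9.

9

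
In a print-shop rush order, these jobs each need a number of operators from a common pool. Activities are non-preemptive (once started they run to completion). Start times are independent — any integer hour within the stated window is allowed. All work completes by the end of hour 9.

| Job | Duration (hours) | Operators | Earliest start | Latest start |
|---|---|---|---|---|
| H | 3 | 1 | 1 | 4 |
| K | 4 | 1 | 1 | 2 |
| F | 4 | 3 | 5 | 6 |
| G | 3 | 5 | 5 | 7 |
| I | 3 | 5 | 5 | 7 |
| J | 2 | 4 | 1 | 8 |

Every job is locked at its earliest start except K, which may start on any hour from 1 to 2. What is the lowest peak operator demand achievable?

K@1: h1:6  h2:6  h3:2  h4:1  h5:13  h6:13  h7:13  h8:3  h9:0 → peak 13
K@2: h1:5  h2:6  h3:2  h4:1  h5:14  h6:13  h7:13  h8:3  h9:0 → peak 14
Best is K@1, peak 13.

13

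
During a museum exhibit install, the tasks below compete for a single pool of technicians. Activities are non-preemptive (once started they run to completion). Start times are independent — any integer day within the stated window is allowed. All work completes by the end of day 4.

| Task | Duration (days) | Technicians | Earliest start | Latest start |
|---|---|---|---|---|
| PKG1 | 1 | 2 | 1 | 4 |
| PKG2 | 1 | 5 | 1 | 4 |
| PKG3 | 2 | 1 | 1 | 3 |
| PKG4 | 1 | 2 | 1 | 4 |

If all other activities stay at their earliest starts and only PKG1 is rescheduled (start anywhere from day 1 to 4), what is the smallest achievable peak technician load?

PKG1@1: d1:10  d2:1  d3:0  d4:0 → peak 10
PKG1@2: d1:8  d2:3  d3:0  d4:0 → peak 8
PKG1@3: d1:8  d2:1  d3:2  d4:0 → peak 8
PKG1@4: d1:8  d2:1  d3:0  d4:2 → peak 8
Best is PKG1@2, peak 8.

8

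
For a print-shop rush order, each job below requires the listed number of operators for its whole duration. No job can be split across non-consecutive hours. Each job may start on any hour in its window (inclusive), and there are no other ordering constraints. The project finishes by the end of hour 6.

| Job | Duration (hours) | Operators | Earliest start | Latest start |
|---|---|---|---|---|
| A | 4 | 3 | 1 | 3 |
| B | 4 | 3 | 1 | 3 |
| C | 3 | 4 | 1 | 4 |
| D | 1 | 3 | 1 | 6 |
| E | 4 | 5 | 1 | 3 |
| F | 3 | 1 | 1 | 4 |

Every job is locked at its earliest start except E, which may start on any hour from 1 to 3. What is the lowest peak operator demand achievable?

16

E@1: h1:19  h2:16  h3:16  h4:11  h5:0  h6:0 → peak 19
E@2: h1:14  h2:16  h3:16  h4:11  h5:5  h6:0 → peak 16
E@3: h1:14  h2:11  h3:16  h4:11  h5:5  h6:5 → peak 16
Best is E@2, peak 16.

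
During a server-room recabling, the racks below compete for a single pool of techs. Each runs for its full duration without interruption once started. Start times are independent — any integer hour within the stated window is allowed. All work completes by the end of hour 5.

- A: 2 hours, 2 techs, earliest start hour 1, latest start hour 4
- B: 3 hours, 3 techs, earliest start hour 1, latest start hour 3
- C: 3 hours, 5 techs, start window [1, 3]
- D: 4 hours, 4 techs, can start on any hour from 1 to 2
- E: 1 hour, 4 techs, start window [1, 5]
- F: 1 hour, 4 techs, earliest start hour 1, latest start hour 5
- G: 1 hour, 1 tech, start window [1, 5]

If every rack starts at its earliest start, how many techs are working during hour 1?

23

At early start, hour 1 has: A, B, C, D, E, F, G.
Demand: 2 + 3 + 5 + 4 + 4 + 4 + 1 = 23.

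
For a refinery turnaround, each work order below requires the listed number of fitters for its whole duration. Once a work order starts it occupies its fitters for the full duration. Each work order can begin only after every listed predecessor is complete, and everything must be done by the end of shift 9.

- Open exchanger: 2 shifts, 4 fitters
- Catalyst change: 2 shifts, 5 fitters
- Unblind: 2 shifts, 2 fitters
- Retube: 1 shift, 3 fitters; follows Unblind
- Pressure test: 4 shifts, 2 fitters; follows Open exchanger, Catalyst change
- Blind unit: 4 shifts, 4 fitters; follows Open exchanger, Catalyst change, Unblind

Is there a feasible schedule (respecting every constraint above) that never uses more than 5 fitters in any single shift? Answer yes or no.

no

Total fitter-shifts = 49; over 9 shifts the average is 49/9 > 5, so some shift must exceed 5.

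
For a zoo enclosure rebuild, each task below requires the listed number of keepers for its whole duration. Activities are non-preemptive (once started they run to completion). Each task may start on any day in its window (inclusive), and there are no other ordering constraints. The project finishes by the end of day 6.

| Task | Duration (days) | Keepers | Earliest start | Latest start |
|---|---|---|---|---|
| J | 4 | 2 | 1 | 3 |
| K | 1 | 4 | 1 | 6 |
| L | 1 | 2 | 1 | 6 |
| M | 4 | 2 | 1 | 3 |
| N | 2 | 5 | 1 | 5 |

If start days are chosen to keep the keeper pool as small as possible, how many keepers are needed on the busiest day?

Early-start (J@1, K@1, L@1, M@1, N@1) gives peak 15: d1:15  d2:9  d3:4  d4:4  d5:0  d6:0.
Shift L→2, M→2, N→5.
Schedule J@1, K@1, L@2, M@2, N@5: d1:6  d2:6  d3:4  d4:4  d5:7  d6:5 — peak 7.

7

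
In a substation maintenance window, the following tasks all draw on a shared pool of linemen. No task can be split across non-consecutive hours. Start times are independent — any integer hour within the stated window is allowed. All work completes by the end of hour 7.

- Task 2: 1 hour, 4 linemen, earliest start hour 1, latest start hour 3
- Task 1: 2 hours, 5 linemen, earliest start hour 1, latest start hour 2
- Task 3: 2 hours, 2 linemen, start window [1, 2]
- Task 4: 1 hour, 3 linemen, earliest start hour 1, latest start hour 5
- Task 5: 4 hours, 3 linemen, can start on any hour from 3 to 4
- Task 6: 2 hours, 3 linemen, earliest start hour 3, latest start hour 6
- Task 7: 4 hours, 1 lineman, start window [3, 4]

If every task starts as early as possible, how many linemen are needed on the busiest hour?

14

Early-start schedule: Task 2@1, Task 1@1, Task 3@1, Task 4@1, Task 5@3, Task 6@3, Task 7@3.
Load per hour: hour 1: 14, hour 2: 7, hour 3: 7, hour 4: 7, hour 5: 4, hour 6: 4, hour 7: 0.
Peak is 14.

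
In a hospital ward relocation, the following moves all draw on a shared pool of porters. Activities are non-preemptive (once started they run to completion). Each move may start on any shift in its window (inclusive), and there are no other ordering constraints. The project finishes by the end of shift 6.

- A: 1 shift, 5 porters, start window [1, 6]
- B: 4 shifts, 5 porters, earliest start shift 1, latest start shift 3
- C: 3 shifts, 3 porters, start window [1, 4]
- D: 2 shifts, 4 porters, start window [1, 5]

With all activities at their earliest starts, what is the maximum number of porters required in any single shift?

17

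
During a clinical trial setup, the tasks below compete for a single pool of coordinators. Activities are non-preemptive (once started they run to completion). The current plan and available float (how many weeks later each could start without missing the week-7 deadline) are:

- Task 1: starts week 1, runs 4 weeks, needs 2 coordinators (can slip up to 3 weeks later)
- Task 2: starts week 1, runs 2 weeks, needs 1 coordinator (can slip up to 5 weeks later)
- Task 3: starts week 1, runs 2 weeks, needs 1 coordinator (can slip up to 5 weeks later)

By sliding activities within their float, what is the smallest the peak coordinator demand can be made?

Early-start (Task 1@1, Task 2@1, Task 3@1) gives peak 4: w1:4  w2:4  w3:2  w4:2  w5:0  w6:0  w7:0.
Shift Task 2→5, Task 3→5.
Schedule Task 1@1, Task 2@5, Task 3@5: w1:2  w2:2  w3:2  w4:2  w5:2  w6:2  w7:0 — peak 2.
Total coordinator-weeks = 12 over 7 weeks ⇒ peak ≥ ⌈12/7⌉ = 2, so 2 is optimal.

2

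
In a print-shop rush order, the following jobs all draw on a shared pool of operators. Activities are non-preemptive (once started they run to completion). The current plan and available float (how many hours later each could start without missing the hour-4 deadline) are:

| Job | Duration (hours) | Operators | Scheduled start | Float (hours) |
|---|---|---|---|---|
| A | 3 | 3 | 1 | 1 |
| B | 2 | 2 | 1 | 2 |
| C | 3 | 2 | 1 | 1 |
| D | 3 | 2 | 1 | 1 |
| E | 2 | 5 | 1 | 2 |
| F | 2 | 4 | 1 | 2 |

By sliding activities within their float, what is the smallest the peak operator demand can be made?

13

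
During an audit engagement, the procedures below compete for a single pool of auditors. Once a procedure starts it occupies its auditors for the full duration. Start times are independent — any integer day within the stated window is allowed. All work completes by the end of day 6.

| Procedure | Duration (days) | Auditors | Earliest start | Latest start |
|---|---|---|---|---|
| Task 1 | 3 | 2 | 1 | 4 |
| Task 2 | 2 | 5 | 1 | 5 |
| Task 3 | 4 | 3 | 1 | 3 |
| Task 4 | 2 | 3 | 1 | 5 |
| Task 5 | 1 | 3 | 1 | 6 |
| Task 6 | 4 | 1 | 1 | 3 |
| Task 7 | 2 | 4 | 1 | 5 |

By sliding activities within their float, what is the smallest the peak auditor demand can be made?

9

Early-start (Task 1@1, Task 2@1, Task 3@1, Task 4@1, Task 5@1, Task 6@1, Task 7@1) gives peak 21: d1:21  d2:18  d3:6  d4:4  d5:0  d6:0.
Shift Task 2→4, Task 5→3, Task 7→5.
Schedule Task 1@1, Task 2@4, Task 3@1, Task 4@1, Task 5@3, Task 6@1, Task 7@5: d1:9  d2:9  d3:9  d4:9  d5:9  d6:4 — peak 9.
Total auditor-days = 49 over 6 days ⇒ peak ≥ ⌈49/6⌉ = 9, so 9 is optimal.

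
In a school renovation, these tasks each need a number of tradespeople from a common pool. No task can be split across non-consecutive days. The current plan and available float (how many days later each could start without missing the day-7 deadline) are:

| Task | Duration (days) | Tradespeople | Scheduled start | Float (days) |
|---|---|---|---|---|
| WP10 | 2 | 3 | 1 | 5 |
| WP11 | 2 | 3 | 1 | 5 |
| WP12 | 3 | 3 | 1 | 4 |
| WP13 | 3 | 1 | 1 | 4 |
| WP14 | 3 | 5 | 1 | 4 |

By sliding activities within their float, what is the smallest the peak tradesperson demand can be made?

Early-start (WP10@1, WP11@1, WP12@1, WP13@1, WP14@1) gives peak 15: d1:15  d2:15  d3:9  d4:0  d5:0  d6:0  d7:0.
Shift WP11→3, WP13→4, WP14→5.
Schedule WP10@1, WP11@3, WP12@1, WP13@4, WP14@5: d1:6  d2:6  d3:6  d4:4  d5:6  d6:6  d7:5 — peak 6.
Total tradesperson-days = 39 over 7 days ⇒ peak ≥ ⌈39/7⌉ = 6, so 6 is optimal.

6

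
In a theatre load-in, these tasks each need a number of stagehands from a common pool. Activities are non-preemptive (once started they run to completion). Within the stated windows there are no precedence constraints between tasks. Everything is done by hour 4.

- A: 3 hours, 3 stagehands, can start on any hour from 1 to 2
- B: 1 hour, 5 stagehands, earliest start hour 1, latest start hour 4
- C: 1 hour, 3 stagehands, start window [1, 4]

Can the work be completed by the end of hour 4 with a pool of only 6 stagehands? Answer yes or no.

Schedule A@1, B@4, C@1: h1:6  h2:3  h3:3  h4:5 — peak 6 ≤ 6.

yes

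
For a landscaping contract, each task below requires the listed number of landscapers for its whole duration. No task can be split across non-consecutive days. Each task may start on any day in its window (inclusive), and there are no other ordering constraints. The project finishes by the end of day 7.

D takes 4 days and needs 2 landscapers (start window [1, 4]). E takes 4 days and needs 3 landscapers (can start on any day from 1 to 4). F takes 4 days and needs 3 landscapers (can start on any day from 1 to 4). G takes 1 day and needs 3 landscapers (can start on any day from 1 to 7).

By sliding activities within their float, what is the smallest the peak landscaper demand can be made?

Early-start (D@1, E@1, F@1, G@1) gives peak 11: d1:11  d2:8  d3:8  d4:8  d5:0  d6:0  d7:0.
Shift G→5.
Schedule D@1, E@1, F@1, G@5: d1:8  d2:8  d3:8  d4:8  d5:3  d6:0  d7:0 — peak 8.

8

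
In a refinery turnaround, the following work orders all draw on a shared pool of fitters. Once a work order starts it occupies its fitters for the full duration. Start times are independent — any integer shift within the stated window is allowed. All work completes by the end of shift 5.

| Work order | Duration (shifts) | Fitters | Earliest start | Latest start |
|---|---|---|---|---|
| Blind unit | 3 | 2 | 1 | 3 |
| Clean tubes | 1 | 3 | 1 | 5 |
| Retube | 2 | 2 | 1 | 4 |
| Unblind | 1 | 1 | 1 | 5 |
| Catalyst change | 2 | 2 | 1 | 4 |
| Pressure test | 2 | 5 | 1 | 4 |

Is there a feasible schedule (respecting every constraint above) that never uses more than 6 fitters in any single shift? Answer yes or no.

yes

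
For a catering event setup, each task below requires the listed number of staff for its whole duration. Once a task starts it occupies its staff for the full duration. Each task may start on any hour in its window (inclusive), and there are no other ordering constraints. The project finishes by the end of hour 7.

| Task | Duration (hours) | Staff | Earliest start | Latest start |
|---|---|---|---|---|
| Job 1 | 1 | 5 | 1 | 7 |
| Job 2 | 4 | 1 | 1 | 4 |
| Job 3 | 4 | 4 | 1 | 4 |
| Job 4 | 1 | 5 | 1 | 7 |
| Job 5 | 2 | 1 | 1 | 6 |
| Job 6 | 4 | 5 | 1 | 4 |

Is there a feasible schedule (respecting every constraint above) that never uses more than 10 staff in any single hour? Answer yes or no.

yes

Schedule Job 1@1, Job 2@1, Job 3@1, Job 4@2, Job 5@5, Job 6@3: h1:10  h2:10  h3:10  h4:10  h5:6  h6:6  h7:0 — peak 10 ≤ 10.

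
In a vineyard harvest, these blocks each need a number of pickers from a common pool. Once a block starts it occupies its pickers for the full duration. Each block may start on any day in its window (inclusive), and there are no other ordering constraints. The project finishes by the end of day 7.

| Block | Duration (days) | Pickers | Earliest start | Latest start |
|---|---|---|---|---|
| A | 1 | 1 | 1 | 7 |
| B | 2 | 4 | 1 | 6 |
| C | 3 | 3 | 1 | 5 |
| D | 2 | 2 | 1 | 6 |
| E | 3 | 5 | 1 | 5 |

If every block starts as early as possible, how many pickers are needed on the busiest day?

15

Early-start schedule: A@1, B@1, C@1, D@1, E@1.
Load per day: day 1: 15, day 2: 14, day 3: 8, day 4: 0, day 5: 0, day 6: 0, day 7: 0.
Peak is 15.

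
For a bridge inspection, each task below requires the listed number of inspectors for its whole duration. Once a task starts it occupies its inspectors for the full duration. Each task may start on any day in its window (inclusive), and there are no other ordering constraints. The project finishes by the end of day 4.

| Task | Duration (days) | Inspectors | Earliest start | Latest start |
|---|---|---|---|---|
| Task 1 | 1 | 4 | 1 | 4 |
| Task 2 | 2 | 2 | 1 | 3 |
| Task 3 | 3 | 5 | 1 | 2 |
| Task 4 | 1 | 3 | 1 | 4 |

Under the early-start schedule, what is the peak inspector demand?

Early-start schedule: Task 1@1, Task 2@1, Task 3@1, Task 4@1.
Load per day: day 1: 14, day 2: 7, day 3: 5, day 4: 0.
Peak is 14.

14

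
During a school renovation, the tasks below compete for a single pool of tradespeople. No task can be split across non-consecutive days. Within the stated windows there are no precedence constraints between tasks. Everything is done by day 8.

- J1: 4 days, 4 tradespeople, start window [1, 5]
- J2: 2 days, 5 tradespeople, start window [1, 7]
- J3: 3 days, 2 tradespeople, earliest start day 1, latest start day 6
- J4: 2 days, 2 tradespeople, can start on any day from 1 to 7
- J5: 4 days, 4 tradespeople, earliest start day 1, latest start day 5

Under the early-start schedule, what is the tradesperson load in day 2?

At early start, day 2 has: J1, J2, J3, J4, J5.
Demand: 4 + 5 + 2 + 2 + 4 = 17.

17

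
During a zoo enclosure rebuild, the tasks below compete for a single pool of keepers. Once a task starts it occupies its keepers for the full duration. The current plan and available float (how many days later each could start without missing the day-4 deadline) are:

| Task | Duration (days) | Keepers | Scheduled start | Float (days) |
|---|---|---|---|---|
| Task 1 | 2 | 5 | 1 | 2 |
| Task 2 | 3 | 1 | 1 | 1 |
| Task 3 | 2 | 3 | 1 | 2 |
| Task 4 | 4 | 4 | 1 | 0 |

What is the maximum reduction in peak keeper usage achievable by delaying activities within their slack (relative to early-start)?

Early-start peak: d1:13  d2:13  d3:5  d4:4 ⇒ 13.
Leveled (Task 1@1, Task 2@1, Task 3@3, Task 4@1): d1:10  d2:10  d3:8  d4:7 ⇒ 10.
Reduction 13 − 10 = 3.

3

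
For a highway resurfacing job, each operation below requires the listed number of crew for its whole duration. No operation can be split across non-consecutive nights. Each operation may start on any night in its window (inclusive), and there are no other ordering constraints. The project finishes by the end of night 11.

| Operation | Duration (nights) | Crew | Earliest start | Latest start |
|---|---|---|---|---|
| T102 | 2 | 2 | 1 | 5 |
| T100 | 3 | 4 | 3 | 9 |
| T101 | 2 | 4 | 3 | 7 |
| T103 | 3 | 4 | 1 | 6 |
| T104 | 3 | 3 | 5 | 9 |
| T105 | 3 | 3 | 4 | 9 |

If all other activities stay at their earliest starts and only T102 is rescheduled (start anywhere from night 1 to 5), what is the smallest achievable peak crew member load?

T102@1: n1:6  n2:6  n3:12  n4:11  n5:10  n6:6  n7:3  n8:0  n9:0  n10:0  n11:0 → peak 12
T102@2: n1:4  n2:6  n3:14  n4:11  n5:10  n6:6  n7:3  n8:0  n9:0  n10:0  n11:0 → peak 14
T102@3: n1:4  n2:4  n3:14  n4:13  n5:10  n6:6  n7:3  n8:0  n9:0  n10:0  n11:0 → peak 14
T102@4: n1:4  n2:4  n3:12  n4:13  n5:12  n6:6  n7:3  n8:0  n9:0  n10:0  n11:0 → peak 13
T102@5: n1:4  n2:4  n3:12  n4:11  n5:12  n6:8  n7:3  n8:0  n9:0  n10:0  n11:0 → peak 12
Best is T102@1, peak 12.

12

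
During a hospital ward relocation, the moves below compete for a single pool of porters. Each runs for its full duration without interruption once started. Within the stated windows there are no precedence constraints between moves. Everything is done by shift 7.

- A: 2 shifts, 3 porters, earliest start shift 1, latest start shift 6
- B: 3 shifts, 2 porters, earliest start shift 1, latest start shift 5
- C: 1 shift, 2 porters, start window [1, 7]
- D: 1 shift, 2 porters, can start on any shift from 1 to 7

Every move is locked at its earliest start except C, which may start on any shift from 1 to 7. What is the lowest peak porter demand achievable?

7

C@1: s1:9  s2:5  s3:2  s4:0  s5:0  s6:0  s7:0 → peak 9
C@2: s1:7  s2:7  s3:2  s4:0  s5:0  s6:0  s7:0 → peak 7
C@3: s1:7  s2:5  s3:4  s4:0  s5:0  s6:0  s7:0 → peak 7
C@4: s1:7  s2:5  s3:2  s4:2  s5:0  s6:0  s7:0 → peak 7
C@5: s1:7  s2:5  s3:2  s4:0  s5:2  s6:0  s7:0 → peak 7
C@6: s1:7  s2:5  s3:2  s4:0  s5:0  s6:2  s7:0 → peak 7
C@7: s1:7  s2:5  s3:2  s4:0  s5:0  s6:0  s7:2 → peak 7
Best is C@2, peak 7.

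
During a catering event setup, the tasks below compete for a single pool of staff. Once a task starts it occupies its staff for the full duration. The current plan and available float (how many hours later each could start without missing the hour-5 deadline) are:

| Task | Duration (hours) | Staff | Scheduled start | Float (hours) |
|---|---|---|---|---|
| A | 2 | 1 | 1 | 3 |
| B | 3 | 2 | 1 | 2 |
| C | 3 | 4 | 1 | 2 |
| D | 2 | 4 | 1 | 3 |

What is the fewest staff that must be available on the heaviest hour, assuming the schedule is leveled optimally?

Early-start (A@1, B@1, C@1, D@1) gives peak 11: h1:11  h2:11  h3:6  h4:0  h5:0.
Shift B→3, D→4.
Schedule A@1, B@3, C@1, D@4: h1:5  h2:5  h3:6  h4:6  h5:6 — peak 6.
Total staffer-hours = 28 over 5 hours ⇒ peak ≥ ⌈28/5⌉ = 6, so 6 is optimal.

6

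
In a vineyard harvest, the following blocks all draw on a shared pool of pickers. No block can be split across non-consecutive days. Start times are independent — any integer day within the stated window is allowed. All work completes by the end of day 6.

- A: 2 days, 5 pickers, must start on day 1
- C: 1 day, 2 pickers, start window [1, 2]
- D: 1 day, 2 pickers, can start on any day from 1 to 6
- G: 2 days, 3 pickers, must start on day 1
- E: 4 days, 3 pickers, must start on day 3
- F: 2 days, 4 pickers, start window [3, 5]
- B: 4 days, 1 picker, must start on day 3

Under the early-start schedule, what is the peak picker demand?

Early-start schedule: A@1, C@1, D@1, G@1, E@3, F@3, B@3.
Load per day: day 1: 12, day 2: 8, day 3: 8, day 4: 8, day 5: 4, day 6: 4.
Peak is 12.

12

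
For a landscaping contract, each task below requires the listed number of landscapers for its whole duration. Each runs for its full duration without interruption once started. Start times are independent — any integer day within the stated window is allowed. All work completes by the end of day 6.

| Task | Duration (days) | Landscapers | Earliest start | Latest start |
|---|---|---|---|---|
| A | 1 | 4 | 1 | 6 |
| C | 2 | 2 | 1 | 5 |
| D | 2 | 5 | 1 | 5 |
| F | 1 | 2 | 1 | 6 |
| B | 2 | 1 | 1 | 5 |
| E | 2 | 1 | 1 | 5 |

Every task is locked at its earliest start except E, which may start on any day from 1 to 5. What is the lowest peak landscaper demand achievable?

E@1: d1:15  d2:9  d3:0  d4:0  d5:0  d6:0 → peak 15
E@2: d1:14  d2:9  d3:1  d4:0  d5:0  d6:0 → peak 14
E@3: d1:14  d2:8  d3:1  d4:1  d5:0  d6:0 → peak 14
E@4: d1:14  d2:8  d3:0  d4:1  d5:1  d6:0 → peak 14
E@5: d1:14  d2:8  d3:0  d4:0  d5:1  d6:1 → peak 14
Best is E@2, peak 14.

14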